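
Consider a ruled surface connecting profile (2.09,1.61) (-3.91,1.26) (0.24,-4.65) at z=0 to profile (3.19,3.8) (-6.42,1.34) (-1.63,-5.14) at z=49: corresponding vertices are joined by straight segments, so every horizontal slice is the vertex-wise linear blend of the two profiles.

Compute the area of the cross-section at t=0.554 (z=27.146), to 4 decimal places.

Cross-section at t=0.554: each vertex is (1-t)·p0[i] + t·p1[i].
  v1: (1-0.554)·(2.09,1.61) + 0.554·(3.19,3.8) = (2.6994,2.8233)
  v2: (1-0.554)·(-3.91,1.26) + 0.554·(-6.42,1.34) = (-5.3005,1.3043)
  v3: (1-0.554)·(0.24,-4.65) + 0.554·(-1.63,-5.14) = (-0.7960,-4.9215)
Shoelace sum Σ(x_i·y_{i+1} − x_{i+1}·y_i):
  i=1: 2.6994·1.3043 − -5.3005·2.8233 = +18.4857 (running +18.4857)
  i=2: -5.3005·-4.9215 − -0.7960·1.3043 = +27.1246 (running +45.6103)
  i=3: -0.7960·2.8233 − 2.6994·-4.9215 = +11.0377 (running +56.6480)
Area = |Σ|/2 = |56.6480|/2 = 28.3240

Area at t=0.554: 28.3240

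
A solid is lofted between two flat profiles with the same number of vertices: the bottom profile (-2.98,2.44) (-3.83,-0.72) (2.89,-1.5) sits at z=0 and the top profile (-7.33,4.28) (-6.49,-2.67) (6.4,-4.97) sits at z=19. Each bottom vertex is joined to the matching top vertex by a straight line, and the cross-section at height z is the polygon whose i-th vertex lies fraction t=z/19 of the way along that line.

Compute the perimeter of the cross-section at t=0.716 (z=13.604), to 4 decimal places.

Cross-section at t=0.716: each vertex is (1-t)·p0[i] + t·p1[i].
  v1: (1-0.716)·(-2.98,2.44) + 0.716·(-7.33,4.28) = (-6.0946,3.7574)
  v2: (1-0.716)·(-3.83,-0.72) + 0.716·(-6.49,-2.67) = (-5.7346,-2.1162)
  v3: (1-0.716)·(2.89,-1.5) + 0.716·(6.4,-4.97) = (5.4032,-3.9845)
Perimeter = Σ |v_{i+1} − v_i|:
  edge 1→2: √(0.3600² + -5.8736²) = 5.8847 (running 5.8847)
  edge 2→3: √(11.1377² + -1.8683²) = 11.2933 (running 17.1780)
  edge 3→1: √(-11.4978² + 7.7420²) = 13.8613 (running 31.0393)
Perimeter = 31.0393

Perimeter at t=0.716: 31.0393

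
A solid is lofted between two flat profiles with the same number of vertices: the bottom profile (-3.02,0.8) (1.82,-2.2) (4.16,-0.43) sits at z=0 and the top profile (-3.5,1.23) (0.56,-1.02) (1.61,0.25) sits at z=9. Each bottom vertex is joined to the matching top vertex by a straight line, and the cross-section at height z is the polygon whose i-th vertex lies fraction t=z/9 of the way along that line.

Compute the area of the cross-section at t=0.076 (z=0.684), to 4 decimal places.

Area at t=0.076: 7.4391

Cross-section at t=0.076: each vertex is (1-t)·p0[i] + t·p1[i].
  v1: (1-0.076)·(-3.02,0.8) + 0.076·(-3.5,1.23) = (-3.0565,0.8327)
  v2: (1-0.076)·(1.82,-2.2) + 0.076·(0.56,-1.02) = (1.7242,-2.1103)
  v3: (1-0.076)·(4.16,-0.43) + 0.076·(1.61,0.25) = (3.9662,-0.3783)
Shoelace sum Σ(x_i·y_{i+1} − x_{i+1}·y_i):
  i=1: -3.0565·-2.1103 − 1.7242·0.8327 = +5.0144 (running +5.0144)
  i=2: 1.7242·-0.3783 − 3.9662·-2.1103 = +7.7176 (running +12.7320)
  i=3: 3.9662·0.8327 − -3.0565·-0.3783 = +2.1462 (running +14.8783)
Area = |Σ|/2 = |14.8783|/2 = 7.4391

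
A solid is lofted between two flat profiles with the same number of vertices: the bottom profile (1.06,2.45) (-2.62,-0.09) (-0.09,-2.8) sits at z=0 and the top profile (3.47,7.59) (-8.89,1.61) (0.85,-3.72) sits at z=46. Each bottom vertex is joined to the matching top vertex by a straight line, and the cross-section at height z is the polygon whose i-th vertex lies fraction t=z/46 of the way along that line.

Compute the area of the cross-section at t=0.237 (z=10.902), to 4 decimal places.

Area at t=0.237: 16.6662

Cross-section at t=0.237: each vertex is (1-t)·p0[i] + t·p1[i].
  v1: (1-0.237)·(1.06,2.45) + 0.237·(3.47,7.59) = (1.6312,3.6682)
  v2: (1-0.237)·(-2.62,-0.09) + 0.237·(-8.89,1.61) = (-4.1060,0.3129)
  v3: (1-0.237)·(-0.09,-2.8) + 0.237·(0.85,-3.72) = (0.1328,-3.0180)
Shoelace sum Σ(x_i·y_{i+1} − x_{i+1}·y_i):
  i=1: 1.6312·0.3129 − -4.1060·3.6682 = +15.5719 (running +15.5719)
  i=2: -4.1060·-3.0180 − 0.1328·0.3129 = +12.3505 (running +27.9224)
  i=3: 0.1328·3.6682 − 1.6312·-3.0180 = +5.4100 (running +33.3324)
Area = |Σ|/2 = |33.3324|/2 = 16.6662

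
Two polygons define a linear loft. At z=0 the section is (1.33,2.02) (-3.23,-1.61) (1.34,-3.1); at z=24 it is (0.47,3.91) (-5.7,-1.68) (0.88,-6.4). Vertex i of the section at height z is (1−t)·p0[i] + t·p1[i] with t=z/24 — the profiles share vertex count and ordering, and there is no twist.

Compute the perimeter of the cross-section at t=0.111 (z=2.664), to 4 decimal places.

Cross-section at t=0.111: each vertex is (1-t)·p0[i] + t·p1[i].
  v1: (1-0.111)·(1.33,2.02) + 0.111·(0.47,3.91) = (1.2345,2.2298)
  v2: (1-0.111)·(-3.23,-1.61) + 0.111·(-5.7,-1.68) = (-3.5042,-1.6178)
  v3: (1-0.111)·(1.34,-3.1) + 0.111·(0.88,-6.4) = (1.2889,-3.4663)
Perimeter = Σ |v_{i+1} − v_i|:
  edge 1→2: √(-4.7387² + -3.8476²) = 6.1040 (running 6.1040)
  edge 2→3: √(4.7931² + -1.8485²) = 5.1372 (running 11.2412)
  edge 3→1: √(-0.0544² + 5.6961²) = 5.6963 (running 16.9376)
Perimeter = 16.9376

Perimeter at t=0.111: 16.9376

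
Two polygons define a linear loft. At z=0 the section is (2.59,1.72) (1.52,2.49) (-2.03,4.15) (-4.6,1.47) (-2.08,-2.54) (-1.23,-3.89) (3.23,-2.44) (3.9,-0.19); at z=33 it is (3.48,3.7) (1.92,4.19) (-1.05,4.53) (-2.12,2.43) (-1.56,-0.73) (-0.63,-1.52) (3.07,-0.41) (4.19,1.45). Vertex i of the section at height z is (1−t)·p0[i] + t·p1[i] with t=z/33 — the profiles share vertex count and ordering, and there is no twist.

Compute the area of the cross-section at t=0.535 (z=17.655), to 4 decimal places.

Cross-section at t=0.535: each vertex is (1-t)·p0[i] + t·p1[i].
  v1: (1-0.535)·(2.59,1.72) + 0.535·(3.48,3.7) = (3.0661,2.7793)
  v2: (1-0.535)·(1.52,2.49) + 0.535·(1.92,4.19) = (1.7340,3.3995)
  v3: (1-0.535)·(-2.03,4.15) + 0.535·(-1.05,4.53) = (-1.5057,4.3533)
  v4: (1-0.535)·(-4.6,1.47) + 0.535·(-2.12,2.43) = (-3.2732,1.9836)
  v5: (1-0.535)·(-2.08,-2.54) + 0.535·(-1.56,-0.73) = (-1.8018,-1.5716)
  v6: (1-0.535)·(-1.23,-3.89) + 0.535·(-0.63,-1.52) = (-0.9090,-2.6220)
  v7: (1-0.535)·(3.23,-2.44) + 0.535·(3.07,-0.41) = (3.1444,-1.3539)
  v8: (1-0.535)·(3.9,-0.19) + 0.535·(4.19,1.45) = (4.0552,0.6874)
Shoelace sum Σ(x_i·y_{i+1} − x_{i+1}·y_i):
  i=1: 3.0661·3.3995 − 1.7340·2.7793 = +5.6041 (running +5.6041)
  i=2: 1.7340·4.3533 − -1.5057·3.3995 = +12.6672 (running +18.2713)
  i=3: -1.5057·1.9836 − -3.2732·4.3533 = +11.2625 (running +29.5338)
  i=4: -3.2732·-1.5716 − -1.8018·1.9836 = +8.7184 (running +38.2522)
  i=5: -1.8018·-2.6220 − -0.9090·-1.5716 = +3.2958 (running +41.5480)
  i=6: -0.9090·-1.3539 − 3.1444·-2.6220 = +9.4755 (running +51.0235)
  i=7: 3.1444·0.6874 − 4.0552·-1.3539 = +7.6519 (running +58.6754)
  i=8: 4.0552·2.7793 − 3.0661·0.6874 = +9.1628 (running +67.8382)
Area = |Σ|/2 = |67.8382|/2 = 33.9191

Area at t=0.535: 33.9191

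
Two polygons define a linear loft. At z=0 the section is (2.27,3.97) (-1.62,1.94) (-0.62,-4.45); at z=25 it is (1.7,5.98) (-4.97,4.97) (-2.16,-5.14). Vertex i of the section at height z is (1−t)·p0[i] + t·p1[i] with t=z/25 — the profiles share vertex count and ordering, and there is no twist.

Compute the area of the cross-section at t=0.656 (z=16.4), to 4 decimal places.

Area at t=0.656: 26.7152

Cross-section at t=0.656: each vertex is (1-t)·p0[i] + t·p1[i].
  v1: (1-0.656)·(2.27,3.97) + 0.656·(1.7,5.98) = (1.8961,5.2886)
  v2: (1-0.656)·(-1.62,1.94) + 0.656·(-4.97,4.97) = (-3.8176,3.9277)
  v3: (1-0.656)·(-0.62,-4.45) + 0.656·(-2.16,-5.14) = (-1.6302,-4.9026)
Shoelace sum Σ(x_i·y_{i+1} − x_{i+1}·y_i):
  i=1: 1.8961·3.9277 − -3.8176·5.2886 = +27.6368 (running +27.6368)
  i=2: -3.8176·-4.9026 − -1.6302·3.9277 = +25.1194 (running +52.7562)
  i=3: -1.6302·5.2886 − 1.8961·-4.9026 = +0.6742 (running +53.4304)
Area = |Σ|/2 = |53.4304|/2 = 26.7152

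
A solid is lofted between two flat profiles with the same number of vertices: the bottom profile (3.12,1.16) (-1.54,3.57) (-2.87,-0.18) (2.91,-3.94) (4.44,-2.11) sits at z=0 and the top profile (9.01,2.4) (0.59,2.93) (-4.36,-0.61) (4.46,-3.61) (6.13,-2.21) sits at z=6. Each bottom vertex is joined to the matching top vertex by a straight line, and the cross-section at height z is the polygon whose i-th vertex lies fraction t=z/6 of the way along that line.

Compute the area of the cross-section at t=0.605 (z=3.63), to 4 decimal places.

Cross-section at t=0.605: each vertex is (1-t)·p0[i] + t·p1[i].
  v1: (1-0.605)·(3.12,1.16) + 0.605·(9.01,2.4) = (6.6834,1.9102)
  v2: (1-0.605)·(-1.54,3.57) + 0.605·(0.59,2.93) = (-0.2514,3.1828)
  v3: (1-0.605)·(-2.87,-0.18) + 0.605·(-4.36,-0.61) = (-3.7714,-0.4401)
  v4: (1-0.605)·(2.91,-3.94) + 0.605·(4.46,-3.61) = (3.8477,-3.7404)
  v5: (1-0.605)·(4.44,-2.11) + 0.605·(6.13,-2.21) = (5.4625,-2.1705)
Shoelace sum Σ(x_i·y_{i+1} − x_{i+1}·y_i):
  i=1: 6.6834·3.1828 − -0.2514·1.9102 = +21.7522 (running +21.7522)
  i=2: -0.2514·-0.4401 − -3.7714·3.1828 = +12.1144 (running +33.8666)
  i=3: -3.7714·-3.7404 − 3.8477·-0.4401 = +15.8001 (running +49.6667)
  i=4: 3.8477·-2.1705 − 5.4625·-3.7404 = +12.0799 (running +61.7467)
  i=5: 5.4625·1.9102 − 6.6834·-2.1705 = +24.9408 (running +86.6875)
Area = |Σ|/2 = |86.6875|/2 = 43.3437

Area at t=0.605: 43.3437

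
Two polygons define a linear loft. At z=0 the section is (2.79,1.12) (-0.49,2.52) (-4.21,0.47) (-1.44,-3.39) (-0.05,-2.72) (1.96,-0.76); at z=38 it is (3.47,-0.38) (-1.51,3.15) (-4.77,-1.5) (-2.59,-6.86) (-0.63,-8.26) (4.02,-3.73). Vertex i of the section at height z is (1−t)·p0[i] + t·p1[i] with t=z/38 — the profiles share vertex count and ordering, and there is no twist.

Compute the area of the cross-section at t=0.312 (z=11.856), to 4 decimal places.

Area at t=0.312: 32.8795

Cross-section at t=0.312: each vertex is (1-t)·p0[i] + t·p1[i].
  v1: (1-0.312)·(2.79,1.12) + 0.312·(3.47,-0.38) = (3.0022,0.6520)
  v2: (1-0.312)·(-0.49,2.52) + 0.312·(-1.51,3.15) = (-0.8082,2.7166)
  v3: (1-0.312)·(-4.21,0.47) + 0.312·(-4.77,-1.5) = (-4.3847,-0.1446)
  v4: (1-0.312)·(-1.44,-3.39) + 0.312·(-2.59,-6.86) = (-1.7988,-4.4726)
  v5: (1-0.312)·(-0.05,-2.72) + 0.312·(-0.63,-8.26) = (-0.2310,-4.4485)
  v6: (1-0.312)·(1.96,-0.76) + 0.312·(4.02,-3.73) = (2.6027,-1.6866)
Shoelace sum Σ(x_i·y_{i+1} − x_{i+1}·y_i):
  i=1: 3.0022·2.7166 − -0.8082·0.6520 = +8.6825 (running +8.6825)
  i=2: -0.8082·-0.1446 − -4.3847·2.7166 = +12.0283 (running +20.7108)
  i=3: -4.3847·-4.4726 − -1.7988·-0.1446 = +19.3511 (running +40.0619)
  i=4: -1.7988·-4.4485 − -0.2310·-4.4726 = +6.9689 (running +47.0308)
  i=5: -0.2310·-1.6866 − 2.6027·-4.4485 = +11.9677 (running +58.9985)
  i=6: 2.6027·0.6520 − 3.0022·-1.6866 = +6.7605 (running +65.7590)
Area = |Σ|/2 = |65.7590|/2 = 32.8795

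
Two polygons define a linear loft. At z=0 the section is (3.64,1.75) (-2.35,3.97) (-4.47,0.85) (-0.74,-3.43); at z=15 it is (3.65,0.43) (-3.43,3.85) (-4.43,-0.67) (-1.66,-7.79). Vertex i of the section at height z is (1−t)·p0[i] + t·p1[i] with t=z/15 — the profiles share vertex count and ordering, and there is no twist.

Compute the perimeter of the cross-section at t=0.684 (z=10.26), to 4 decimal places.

Cross-section at t=0.684: each vertex is (1-t)·p0[i] + t·p1[i].
  v1: (1-0.684)·(3.64,1.75) + 0.684·(3.65,0.43) = (3.6468,0.8471)
  v2: (1-0.684)·(-2.35,3.97) + 0.684·(-3.43,3.85) = (-3.0887,3.8879)
  v3: (1-0.684)·(-4.47,0.85) + 0.684·(-4.43,-0.67) = (-4.4426,-0.1897)
  v4: (1-0.684)·(-0.74,-3.43) + 0.684·(-1.66,-7.79) = (-1.3693,-6.4122)
Perimeter = Σ |v_{i+1} − v_i|:
  edge 1→2: √(-6.7356² + 3.0408²) = 7.3901 (running 7.3901)
  edge 2→3: √(-1.3539² + -4.0776²) = 4.2965 (running 11.6866)
  edge 3→4: √(3.0734² + -6.2226²) = 6.9402 (running 18.6268)
  edge 4→1: √(5.0161² + 7.2594²) = 8.8238 (running 27.4506)
Perimeter = 27.4506

Perimeter at t=0.684: 27.4506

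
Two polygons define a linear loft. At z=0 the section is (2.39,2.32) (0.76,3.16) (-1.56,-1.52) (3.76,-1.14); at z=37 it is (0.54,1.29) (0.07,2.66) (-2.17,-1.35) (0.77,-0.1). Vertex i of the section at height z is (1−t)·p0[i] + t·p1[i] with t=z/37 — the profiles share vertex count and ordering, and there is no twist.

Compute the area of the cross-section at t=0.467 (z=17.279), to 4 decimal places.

Cross-section at t=0.467: each vertex is (1-t)·p0[i] + t·p1[i].
  v1: (1-0.467)·(2.39,2.32) + 0.467·(0.54,1.29) = (1.5260,1.8390)
  v2: (1-0.467)·(0.76,3.16) + 0.467·(0.07,2.66) = (0.4378,2.9265)
  v3: (1-0.467)·(-1.56,-1.52) + 0.467·(-2.17,-1.35) = (-1.8449,-1.4406)
  v4: (1-0.467)·(3.76,-1.14) + 0.467·(0.77,-0.1) = (2.3637,-0.6543)
Shoelace sum Σ(x_i·y_{i+1} − x_{i+1}·y_i):
  i=1: 1.5260·2.9265 − 0.4378·1.8390 = +3.6609 (running +3.6609)
  i=2: 0.4378·-1.4406 − -1.8449·2.9265 = +4.7684 (running +8.4293)
  i=3: -1.8449·-0.6543 − 2.3637·-1.4406 = +4.6123 (running +13.0415)
  i=4: 2.3637·1.8390 − 1.5260·-0.6543 = +5.3453 (running +18.3868)
Area = |Σ|/2 = |18.3868|/2 = 9.1934

Area at t=0.467: 9.1934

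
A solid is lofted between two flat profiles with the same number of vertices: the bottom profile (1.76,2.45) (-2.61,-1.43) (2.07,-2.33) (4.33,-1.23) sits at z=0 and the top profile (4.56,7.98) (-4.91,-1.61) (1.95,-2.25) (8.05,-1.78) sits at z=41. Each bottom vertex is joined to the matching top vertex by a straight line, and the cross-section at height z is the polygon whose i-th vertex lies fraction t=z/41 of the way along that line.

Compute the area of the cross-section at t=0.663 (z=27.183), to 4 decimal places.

Area at t=0.663: 45.9118

Cross-section at t=0.663: each vertex is (1-t)·p0[i] + t·p1[i].
  v1: (1-0.663)·(1.76,2.45) + 0.663·(4.56,7.98) = (3.6164,6.1164)
  v2: (1-0.663)·(-2.61,-1.43) + 0.663·(-4.91,-1.61) = (-4.1349,-1.5493)
  v3: (1-0.663)·(2.07,-2.33) + 0.663·(1.95,-2.25) = (1.9904,-2.2770)
  v4: (1-0.663)·(4.33,-1.23) + 0.663·(8.05,-1.78) = (6.7964,-1.5946)
Shoelace sum Σ(x_i·y_{i+1} − x_{i+1}·y_i):
  i=1: 3.6164·-1.5493 − -4.1349·6.1164 = +19.6876 (running +19.6876)
  i=2: -4.1349·-2.2770 − 1.9904·-1.5493 = +12.4989 (running +32.1865)
  i=3: 1.9904·-1.5946 − 6.7964·-2.2770 = +12.3010 (running +44.4875)
  i=4: 6.7964·6.1164 − 3.6164·-1.5946 = +47.3361 (running +91.8236)
Area = |Σ|/2 = |91.8236|/2 = 45.9118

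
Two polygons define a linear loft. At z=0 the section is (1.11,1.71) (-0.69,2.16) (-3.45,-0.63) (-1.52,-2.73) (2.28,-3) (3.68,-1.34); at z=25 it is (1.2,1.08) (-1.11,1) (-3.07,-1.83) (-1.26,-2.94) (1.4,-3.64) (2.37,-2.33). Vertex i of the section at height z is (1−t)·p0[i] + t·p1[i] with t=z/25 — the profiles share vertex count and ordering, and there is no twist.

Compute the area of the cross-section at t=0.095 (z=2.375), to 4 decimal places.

Cross-section at t=0.095: each vertex is (1-t)·p0[i] + t·p1[i].
  v1: (1-0.095)·(1.11,1.71) + 0.095·(1.2,1.08) = (1.1185,1.6502)
  v2: (1-0.095)·(-0.69,2.16) + 0.095·(-1.11,1) = (-0.7299,2.0498)
  v3: (1-0.095)·(-3.45,-0.63) + 0.095·(-3.07,-1.83) = (-3.4139,-0.7440)
  v4: (1-0.095)·(-1.52,-2.73) + 0.095·(-1.26,-2.94) = (-1.4953,-2.7500)
  v5: (1-0.095)·(2.28,-3) + 0.095·(1.4,-3.64) = (2.1964,-3.0608)
  v6: (1-0.095)·(3.68,-1.34) + 0.095·(2.37,-2.33) = (3.5556,-1.4341)
Shoelace sum Σ(x_i·y_{i+1} − x_{i+1}·y_i):
  i=1: 1.1185·2.0498 − -0.7299·1.6502 = +3.4972 (running +3.4972)
  i=2: -0.7299·-0.7440 − -3.4139·2.0498 = +7.5409 (running +11.0381)
  i=3: -3.4139·-2.7500 − -1.4953·-0.7440 = +8.2756 (running +19.3137)
  i=4: -1.4953·-3.0608 − 2.1964·-2.7500 = +10.6168 (running +29.9305)
  i=5: 2.1964·-1.4341 − 3.5556·-3.0608 = +7.7331 (running +37.6635)
  i=6: 3.5556·1.6502 − 1.1185·-1.4341 = +7.4712 (running +45.1348)
Area = |Σ|/2 = |45.1348|/2 = 22.5674

Area at t=0.095: 22.5674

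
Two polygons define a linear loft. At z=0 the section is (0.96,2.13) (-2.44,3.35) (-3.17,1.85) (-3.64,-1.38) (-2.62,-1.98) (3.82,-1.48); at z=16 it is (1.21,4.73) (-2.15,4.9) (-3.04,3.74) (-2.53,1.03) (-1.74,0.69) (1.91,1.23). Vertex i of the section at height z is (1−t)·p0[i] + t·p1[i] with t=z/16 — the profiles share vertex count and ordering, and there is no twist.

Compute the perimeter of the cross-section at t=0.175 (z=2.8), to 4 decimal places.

Cross-section at t=0.175: each vertex is (1-t)·p0[i] + t·p1[i].
  v1: (1-0.175)·(0.96,2.13) + 0.175·(1.21,4.73) = (1.0037,2.5850)
  v2: (1-0.175)·(-2.44,3.35) + 0.175·(-2.15,4.9) = (-2.3892,3.6212)
  v3: (1-0.175)·(-3.17,1.85) + 0.175·(-3.04,3.74) = (-3.1472,2.1807)
  v4: (1-0.175)·(-3.64,-1.38) + 0.175·(-2.53,1.03) = (-3.4457,-0.9582)
  v5: (1-0.175)·(-2.62,-1.98) + 0.175·(-1.74,0.69) = (-2.4660,-1.5128)
  v6: (1-0.175)·(3.82,-1.48) + 0.175·(1.91,1.23) = (3.4857,-1.0057)
Perimeter = Σ |v_{i+1} − v_i|:
  edge 1→2: √(-3.3930² + 1.0362²) = 3.5477 (running 3.5477)
  edge 2→3: √(-0.7580² + -1.4405²) = 1.6278 (running 5.1755)
  edge 3→4: √(-0.2985² + -3.1390²) = 3.1532 (running 8.3286)
  edge 4→5: √(0.9798² + -0.5545²) = 1.1258 (running 9.4544)
  edge 5→6: √(5.9517² + 0.5070²) = 5.9733 (running 15.4277)
  edge 6→1: √(-2.4820² + 3.5907²) = 4.3651 (running 19.7928)
Perimeter = 19.7928

Perimeter at t=0.175: 19.7928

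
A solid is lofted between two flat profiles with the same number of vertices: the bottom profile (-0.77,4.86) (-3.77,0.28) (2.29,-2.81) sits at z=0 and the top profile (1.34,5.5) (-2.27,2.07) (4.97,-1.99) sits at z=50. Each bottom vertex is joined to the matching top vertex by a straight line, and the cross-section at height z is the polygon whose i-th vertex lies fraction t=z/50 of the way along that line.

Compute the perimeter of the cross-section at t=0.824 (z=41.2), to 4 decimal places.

Perimeter at t=0.824: 21.3909

Cross-section at t=0.824: each vertex is (1-t)·p0[i] + t·p1[i].
  v1: (1-0.824)·(-0.77,4.86) + 0.824·(1.34,5.5) = (0.9686,5.3874)
  v2: (1-0.824)·(-3.77,0.28) + 0.824·(-2.27,2.07) = (-2.5340,1.7550)
  v3: (1-0.824)·(2.29,-2.81) + 0.824·(4.97,-1.99) = (4.4983,-2.1343)
Perimeter = Σ |v_{i+1} − v_i|:
  edge 1→2: √(-3.5026² + -3.6324²) = 5.0461 (running 5.0461)
  edge 2→3: √(7.0323² + -3.8893²) = 8.0362 (running 13.0822)
  edge 3→1: √(-3.5297² + 7.5217²) = 8.3087 (running 21.3909)
Perimeter = 21.3909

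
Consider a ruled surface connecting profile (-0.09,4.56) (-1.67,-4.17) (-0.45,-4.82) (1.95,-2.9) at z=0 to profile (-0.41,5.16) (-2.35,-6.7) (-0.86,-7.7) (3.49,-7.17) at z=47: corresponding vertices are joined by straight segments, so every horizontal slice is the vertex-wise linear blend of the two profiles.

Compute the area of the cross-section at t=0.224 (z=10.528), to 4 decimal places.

Area at t=0.224: 20.7475

Cross-section at t=0.224: each vertex is (1-t)·p0[i] + t·p1[i].
  v1: (1-0.224)·(-0.09,4.56) + 0.224·(-0.41,5.16) = (-0.1617,4.6944)
  v2: (1-0.224)·(-1.67,-4.17) + 0.224·(-2.35,-6.7) = (-1.8223,-4.7367)
  v3: (1-0.224)·(-0.45,-4.82) + 0.224·(-0.86,-7.7) = (-0.5418,-5.4651)
  v4: (1-0.224)·(1.95,-2.9) + 0.224·(3.49,-7.17) = (2.2950,-3.8565)
Shoelace sum Σ(x_i·y_{i+1} − x_{i+1}·y_i):
  i=1: -0.1617·-4.7367 − -1.8223·4.6944 = +9.3205 (running +9.3205)
  i=2: -1.8223·-5.4651 − -0.5418·-4.7367 = +7.3927 (running +16.7132)
  i=3: -0.5418·-3.8565 − 2.2950·-5.4651 = +14.6318 (running +31.3450)
  i=4: 2.2950·4.6944 − -0.1617·-3.8565 = +10.1499 (running +41.4950)
Area = |Σ|/2 = |41.4950|/2 = 20.7475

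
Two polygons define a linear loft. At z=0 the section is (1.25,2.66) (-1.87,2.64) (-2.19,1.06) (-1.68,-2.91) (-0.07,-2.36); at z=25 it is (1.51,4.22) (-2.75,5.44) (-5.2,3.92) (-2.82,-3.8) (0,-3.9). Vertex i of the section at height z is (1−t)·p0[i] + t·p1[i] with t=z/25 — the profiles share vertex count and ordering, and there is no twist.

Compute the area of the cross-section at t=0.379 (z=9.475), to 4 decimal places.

Cross-section at t=0.379: each vertex is (1-t)·p0[i] + t·p1[i].
  v1: (1-0.379)·(1.25,2.66) + 0.379·(1.51,4.22) = (1.3485,3.2512)
  v2: (1-0.379)·(-1.87,2.64) + 0.379·(-2.75,5.44) = (-2.2035,3.7012)
  v3: (1-0.379)·(-2.19,1.06) + 0.379·(-5.2,3.92) = (-3.3308,2.1439)
  v4: (1-0.379)·(-1.68,-2.91) + 0.379·(-2.82,-3.8) = (-2.1121,-3.2473)
  v5: (1-0.379)·(-0.07,-2.36) + 0.379·(0,-3.9) = (-0.0435,-2.9437)
Shoelace sum Σ(x_i·y_{i+1} − x_{i+1}·y_i):
  i=1: 1.3485·3.7012 − -2.2035·3.2512 = +12.1554 (running +12.1554)
  i=2: -2.2035·2.1439 − -3.3308·3.7012 = +7.6037 (running +19.7591)
  i=3: -3.3308·-3.2473 − -2.1121·2.1439 = +15.3442 (running +35.1033)
  i=4: -2.1121·-2.9437 − -0.0435·-3.2473 = +6.0760 (running +41.1794)
  i=5: -0.0435·3.2512 − 1.3485·-2.9437 = +3.8283 (running +45.0077)
Area = |Σ|/2 = |45.0077|/2 = 22.5038

Area at t=0.379: 22.5038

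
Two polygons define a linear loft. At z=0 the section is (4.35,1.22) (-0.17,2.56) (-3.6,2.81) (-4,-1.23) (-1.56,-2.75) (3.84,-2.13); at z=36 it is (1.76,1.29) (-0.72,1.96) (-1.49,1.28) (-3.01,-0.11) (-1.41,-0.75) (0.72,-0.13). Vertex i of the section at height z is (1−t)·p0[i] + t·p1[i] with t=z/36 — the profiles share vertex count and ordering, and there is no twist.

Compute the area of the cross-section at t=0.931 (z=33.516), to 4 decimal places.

Cross-section at t=0.931: each vertex is (1-t)·p0[i] + t·p1[i].
  v1: (1-0.931)·(4.35,1.22) + 0.931·(1.76,1.29) = (1.9387,1.2852)
  v2: (1-0.931)·(-0.17,2.56) + 0.931·(-0.72,1.96) = (-0.6821,2.0014)
  v3: (1-0.931)·(-3.6,2.81) + 0.931·(-1.49,1.28) = (-1.6356,1.3856)
  v4: (1-0.931)·(-4,-1.23) + 0.931·(-3.01,-0.11) = (-3.0783,-0.1873)
  v5: (1-0.931)·(-1.56,-2.75) + 0.931·(-1.41,-0.75) = (-1.4204,-0.8880)
  v6: (1-0.931)·(3.84,-2.13) + 0.931·(0.72,-0.13) = (0.9353,-0.2680)
Shoelace sum Σ(x_i·y_{i+1} − x_{i+1}·y_i):
  i=1: 1.9387·2.0014 − -0.6821·1.2852 = +4.7567 (running +4.7567)
  i=2: -0.6821·1.3856 − -1.6356·2.0014 = +2.3284 (running +7.0851)
  i=3: -1.6356·-0.1873 − -3.0783·1.3856 = +4.5715 (running +11.6567)
  i=4: -3.0783·-0.8880 − -1.4204·-0.1873 = +2.4675 (running +14.1242)
  i=5: -1.4204·-0.2680 − 0.9353·-0.8880 = +1.2112 (running +15.3354)
  i=6: 0.9353·1.2852 − 1.9387·-0.2680 = +1.7216 (running +17.0569)
Area = |Σ|/2 = |17.0569|/2 = 8.5285

Area at t=0.931: 8.5285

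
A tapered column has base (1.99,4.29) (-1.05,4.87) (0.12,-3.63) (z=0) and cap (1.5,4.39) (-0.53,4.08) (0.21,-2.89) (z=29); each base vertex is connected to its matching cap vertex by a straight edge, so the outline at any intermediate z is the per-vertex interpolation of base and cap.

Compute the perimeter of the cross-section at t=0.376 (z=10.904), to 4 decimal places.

Perimeter at t=0.376: 18.5152

Cross-section at t=0.376: each vertex is (1-t)·p0[i] + t·p1[i].
  v1: (1-0.376)·(1.99,4.29) + 0.376·(1.5,4.39) = (1.8058,4.3276)
  v2: (1-0.376)·(-1.05,4.87) + 0.376·(-0.53,4.08) = (-0.8545,4.5730)
  v3: (1-0.376)·(0.12,-3.63) + 0.376·(0.21,-2.89) = (0.1538,-3.3518)
Perimeter = Σ |v_{i+1} − v_i|:
  edge 1→2: √(-2.6602² + 0.2454²) = 2.6715 (running 2.6715)
  edge 2→3: √(1.0083² + -7.9247²) = 7.9886 (running 10.6601)
  edge 3→1: √(1.6519² + 7.6794²) = 7.8550 (running 18.5152)
Perimeter = 18.5152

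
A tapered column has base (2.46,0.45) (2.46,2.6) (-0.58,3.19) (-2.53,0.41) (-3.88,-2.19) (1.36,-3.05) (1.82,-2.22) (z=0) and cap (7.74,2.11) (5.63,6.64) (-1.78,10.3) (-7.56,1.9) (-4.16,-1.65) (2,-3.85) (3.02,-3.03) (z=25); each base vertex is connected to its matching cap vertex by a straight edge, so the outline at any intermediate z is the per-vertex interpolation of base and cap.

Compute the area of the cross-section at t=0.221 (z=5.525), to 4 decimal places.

Cross-section at t=0.221: each vertex is (1-t)·p0[i] + t·p1[i].
  v1: (1-0.221)·(2.46,0.45) + 0.221·(7.74,2.11) = (3.6269,0.8169)
  v2: (1-0.221)·(2.46,2.6) + 0.221·(5.63,6.64) = (3.1606,3.4928)
  v3: (1-0.221)·(-0.58,3.19) + 0.221·(-1.78,10.3) = (-0.8452,4.7613)
  v4: (1-0.221)·(-2.53,0.41) + 0.221·(-7.56,1.9) = (-3.6416,0.7393)
  v5: (1-0.221)·(-3.88,-2.19) + 0.221·(-4.16,-1.65) = (-3.9419,-2.0707)
  v6: (1-0.221)·(1.36,-3.05) + 0.221·(2,-3.85) = (1.5014,-3.2268)
  v7: (1-0.221)·(1.82,-2.22) + 0.221·(3.02,-3.03) = (2.0852,-2.3990)
Shoelace sum Σ(x_i·y_{i+1} − x_{i+1}·y_i):
  i=1: 3.6269·3.4928 − 3.1606·0.8169 = +10.0864 (running +10.0864)
  i=2: 3.1606·4.7613 − -0.8452·3.4928 = +18.0006 (running +28.0870)
  i=3: -0.8452·0.7393 − -3.6416·4.7613 = +16.7141 (running +44.8011)
  i=4: -3.6416·-2.0707 − -3.9419·0.7393 = +10.4548 (running +55.2558)
  i=5: -3.9419·-3.2268 − 1.5014·-2.0707 = +15.8286 (running +71.0845)
  i=6: 1.5014·-2.3990 − 2.0852·-3.2268 = +3.1266 (running +74.2110)
  i=7: 2.0852·0.8169 − 3.6269·-2.3990 = +10.4042 (running +84.6152)
Area = |Σ|/2 = |84.6152|/2 = 42.3076

Area at t=0.221: 42.3076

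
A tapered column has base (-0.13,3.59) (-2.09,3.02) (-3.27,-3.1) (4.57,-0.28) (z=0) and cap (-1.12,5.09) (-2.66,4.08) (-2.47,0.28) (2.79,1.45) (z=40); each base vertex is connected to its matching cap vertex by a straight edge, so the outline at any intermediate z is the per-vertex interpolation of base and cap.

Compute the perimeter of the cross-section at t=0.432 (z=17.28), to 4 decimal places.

Cross-section at t=0.432: each vertex is (1-t)·p0[i] + t·p1[i].
  v1: (1-0.432)·(-0.13,3.59) + 0.432·(-1.12,5.09) = (-0.5577,4.2380)
  v2: (1-0.432)·(-2.09,3.02) + 0.432·(-2.66,4.08) = (-2.3362,3.4779)
  v3: (1-0.432)·(-3.27,-3.1) + 0.432·(-2.47,0.28) = (-2.9244,-1.6398)
  v4: (1-0.432)·(4.57,-0.28) + 0.432·(2.79,1.45) = (3.8010,0.4674)
Perimeter = Σ |v_{i+1} − v_i|:
  edge 1→2: √(-1.7786² + -0.7601²) = 1.9342 (running 1.9342)
  edge 2→3: √(-0.5882² + -5.1178²) = 5.1514 (running 7.0856)
  edge 3→4: √(6.7254² + 2.1072²) = 7.0478 (running 14.1334)
  edge 4→1: √(-4.3587² + 3.7706²) = 5.7633 (running 19.8968)
Perimeter = 19.8968

Perimeter at t=0.432: 19.8968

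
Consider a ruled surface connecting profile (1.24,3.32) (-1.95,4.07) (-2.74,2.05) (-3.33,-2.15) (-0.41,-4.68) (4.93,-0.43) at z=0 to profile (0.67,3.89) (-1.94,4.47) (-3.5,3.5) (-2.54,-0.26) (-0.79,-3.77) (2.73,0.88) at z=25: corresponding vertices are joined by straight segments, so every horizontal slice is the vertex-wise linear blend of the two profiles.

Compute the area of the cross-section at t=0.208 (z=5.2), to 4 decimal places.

Cross-section at t=0.208: each vertex is (1-t)·p0[i] + t·p1[i].
  v1: (1-0.208)·(1.24,3.32) + 0.208·(0.67,3.89) = (1.1214,3.4386)
  v2: (1-0.208)·(-1.95,4.07) + 0.208·(-1.94,4.47) = (-1.9479,4.1532)
  v3: (1-0.208)·(-2.74,2.05) + 0.208·(-3.5,3.5) = (-2.8981,2.3516)
  v4: (1-0.208)·(-3.33,-2.15) + 0.208·(-2.54,-0.26) = (-3.1657,-1.7569)
  v5: (1-0.208)·(-0.41,-4.68) + 0.208·(-0.79,-3.77) = (-0.4890,-4.4907)
  v6: (1-0.208)·(4.93,-0.43) + 0.208·(2.73,0.88) = (4.4724,-0.1575)
Shoelace sum Σ(x_i·y_{i+1} − x_{i+1}·y_i):
  i=1: 1.1214·4.1532 − -1.9479·3.4386 = +11.3556 (running +11.3556)
  i=2: -1.9479·2.3516 − -2.8981·4.1532 = +7.4556 (running +18.8112)
  i=3: -2.8981·-1.7569 − -3.1657·2.3516 = +12.5360 (running +31.3472)
  i=4: -3.1657·-4.4907 − -0.4890·-1.7569 = +13.3570 (running +44.7042)
  i=5: -0.4890·-0.1575 − 4.4724·-4.4907 = +20.1613 (running +64.8655)
  i=6: 4.4724·3.4386 − 1.1214·-0.1575 = +15.5553 (running +80.4208)
Area = |Σ|/2 = |80.4208|/2 = 40.2104

Area at t=0.208: 40.2104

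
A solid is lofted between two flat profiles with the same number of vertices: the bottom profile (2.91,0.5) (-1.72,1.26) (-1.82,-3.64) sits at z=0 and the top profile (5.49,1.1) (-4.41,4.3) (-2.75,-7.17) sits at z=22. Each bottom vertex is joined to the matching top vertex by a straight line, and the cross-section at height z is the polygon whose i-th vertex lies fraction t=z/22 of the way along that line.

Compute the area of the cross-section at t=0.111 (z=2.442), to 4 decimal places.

Area at t=0.111: 14.6291

Cross-section at t=0.111: each vertex is (1-t)·p0[i] + t·p1[i].
  v1: (1-0.111)·(2.91,0.5) + 0.111·(5.49,1.1) = (3.1964,0.5666)
  v2: (1-0.111)·(-1.72,1.26) + 0.111·(-4.41,4.3) = (-2.0186,1.5974)
  v3: (1-0.111)·(-1.82,-3.64) + 0.111·(-2.75,-7.17) = (-1.9232,-4.0318)
Shoelace sum Σ(x_i·y_{i+1} − x_{i+1}·y_i):
  i=1: 3.1964·1.5974 − -2.0186·0.5666 = +6.2498 (running +6.2498)
  i=2: -2.0186·-4.0318 − -1.9232·1.5974 = +11.2109 (running +17.4606)
  i=3: -1.9232·0.5666 − 3.1964·-4.0318 = +11.7976 (running +29.2582)
Area = |Σ|/2 = |29.2582|/2 = 14.6291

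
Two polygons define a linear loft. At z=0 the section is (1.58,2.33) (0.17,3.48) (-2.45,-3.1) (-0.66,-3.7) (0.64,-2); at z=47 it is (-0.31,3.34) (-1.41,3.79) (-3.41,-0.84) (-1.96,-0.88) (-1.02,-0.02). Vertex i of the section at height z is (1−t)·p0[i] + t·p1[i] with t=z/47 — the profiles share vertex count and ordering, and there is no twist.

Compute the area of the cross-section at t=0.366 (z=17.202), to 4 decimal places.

Cross-section at t=0.366: each vertex is (1-t)·p0[i] + t·p1[i].
  v1: (1-0.366)·(1.58,2.33) + 0.366·(-0.31,3.34) = (0.8883,2.6997)
  v2: (1-0.366)·(0.17,3.48) + 0.366·(-1.41,3.79) = (-0.4083,3.5935)
  v3: (1-0.366)·(-2.45,-3.1) + 0.366·(-3.41,-0.84) = (-2.8014,-2.2728)
  v4: (1-0.366)·(-0.66,-3.7) + 0.366·(-1.96,-0.88) = (-1.1358,-2.6679)
  v5: (1-0.366)·(0.64,-2) + 0.366·(-1.02,-0.02) = (0.0324,-1.2753)
Shoelace sum Σ(x_i·y_{i+1} − x_{i+1}·y_i):
  i=1: 0.8883·3.5935 − -0.4083·2.6997 = +4.2941 (running +4.2941)
  i=2: -0.4083·-2.2728 − -2.8014·3.5935 = +10.9945 (running +15.2887)
  i=3: -2.8014·-2.6679 − -1.1358·-2.2728 = +4.8922 (running +20.1809)
  i=4: -1.1358·-1.2753 − 0.0324·-2.6679 = +1.5351 (running +21.7159)
  i=5: 0.0324·2.6997 − 0.8883·-1.2753 = +1.2204 (running +22.9363)
Area = |Σ|/2 = |22.9363|/2 = 11.4682

Area at t=0.366: 11.4682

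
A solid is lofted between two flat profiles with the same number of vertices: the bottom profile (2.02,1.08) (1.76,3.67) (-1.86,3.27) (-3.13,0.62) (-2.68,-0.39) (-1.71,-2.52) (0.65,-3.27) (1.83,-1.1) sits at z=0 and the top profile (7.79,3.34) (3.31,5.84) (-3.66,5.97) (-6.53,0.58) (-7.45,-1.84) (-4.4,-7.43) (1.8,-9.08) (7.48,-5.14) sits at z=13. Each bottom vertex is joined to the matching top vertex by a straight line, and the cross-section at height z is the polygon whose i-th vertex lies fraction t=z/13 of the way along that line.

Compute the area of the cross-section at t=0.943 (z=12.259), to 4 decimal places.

Area at t=0.943: 164.3072

Cross-section at t=0.943: each vertex is (1-t)·p0[i] + t·p1[i].
  v1: (1-0.943)·(2.02,1.08) + 0.943·(7.79,3.34) = (7.4611,3.2112)
  v2: (1-0.943)·(1.76,3.67) + 0.943·(3.31,5.84) = (3.2216,5.7163)
  v3: (1-0.943)·(-1.86,3.27) + 0.943·(-3.66,5.97) = (-3.5574,5.8161)
  v4: (1-0.943)·(-3.13,0.62) + 0.943·(-6.53,0.58) = (-6.3362,0.5823)
  v5: (1-0.943)·(-2.68,-0.39) + 0.943·(-7.45,-1.84) = (-7.1781,-1.7573)
  v6: (1-0.943)·(-1.71,-2.52) + 0.943·(-4.4,-7.43) = (-4.2467,-7.1501)
  v7: (1-0.943)·(0.65,-3.27) + 0.943·(1.8,-9.08) = (1.7345,-8.7488)
  v8: (1-0.943)·(1.83,-1.1) + 0.943·(7.48,-5.14) = (7.1579,-4.9097)
Shoelace sum Σ(x_i·y_{i+1} − x_{i+1}·y_i):
  i=1: 7.4611·5.7163 − 3.2216·3.2112 = +32.3047 (running +32.3047)
  i=2: 3.2216·5.8161 − -3.5574·5.7163 = +39.0726 (running +71.3774)
  i=3: -3.5574·0.5823 − -6.3362·5.8161 = +34.7806 (running +106.1579)
  i=4: -6.3362·-1.7573 − -7.1781·0.5823 = +15.3146 (running +121.4725)
  i=5: -7.1781·-7.1501 − -4.2467·-1.7573 = +43.8615 (running +165.3341)
  i=6: -4.2467·-8.7488 − 1.7345·-7.1501 = +49.5549 (running +214.8890)
  i=7: 1.7345·-4.9097 − 7.1579·-8.7488 = +54.1080 (running +268.9970)
  i=8: 7.1579·3.2112 − 7.4611·-4.9097 = +59.6174 (running +328.6144)
Area = |Σ|/2 = |328.6144|/2 = 164.3072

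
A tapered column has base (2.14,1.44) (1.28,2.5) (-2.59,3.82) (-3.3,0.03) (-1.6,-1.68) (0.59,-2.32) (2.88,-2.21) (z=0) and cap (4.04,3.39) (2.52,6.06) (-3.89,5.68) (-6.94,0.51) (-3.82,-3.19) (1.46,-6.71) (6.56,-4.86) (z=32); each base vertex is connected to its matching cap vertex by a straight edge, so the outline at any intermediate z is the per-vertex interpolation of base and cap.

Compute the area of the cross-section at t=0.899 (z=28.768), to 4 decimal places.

Area at t=0.899: 100.7318

Cross-section at t=0.899: each vertex is (1-t)·p0[i] + t·p1[i].
  v1: (1-0.899)·(2.14,1.44) + 0.899·(4.04,3.39) = (3.8481,3.1930)
  v2: (1-0.899)·(1.28,2.5) + 0.899·(2.52,6.06) = (2.3948,5.7004)
  v3: (1-0.899)·(-2.59,3.82) + 0.899·(-3.89,5.68) = (-3.7587,5.4921)
  v4: (1-0.899)·(-3.3,0.03) + 0.899·(-6.94,0.51) = (-6.5724,0.4615)
  v5: (1-0.899)·(-1.6,-1.68) + 0.899·(-3.82,-3.19) = (-3.5958,-3.0375)
  v6: (1-0.899)·(0.59,-2.32) + 0.899·(1.46,-6.71) = (1.3721,-6.2666)
  v7: (1-0.899)·(2.88,-2.21) + 0.899·(6.56,-4.86) = (6.1883,-4.5924)
Shoelace sum Σ(x_i·y_{i+1} − x_{i+1}·y_i):
  i=1: 3.8481·5.7004 − 2.3948·3.1930 = +14.2893 (running +14.2893)
  i=2: 2.3948·5.4921 − -3.7587·5.7004 = +34.5786 (running +48.8679)
  i=3: -3.7587·0.4615 − -6.5724·5.4921 = +34.3616 (running +83.2295)
  i=4: -6.5724·-3.0375 − -3.5958·0.4615 = +21.6230 (running +104.8525)
  i=5: -3.5958·-6.2666 − 1.3721·-3.0375 = +26.7012 (running +131.5537)
  i=6: 1.3721·-4.5924 − 6.1883·-6.2666 = +32.4785 (running +164.0322)
  i=7: 6.1883·3.1930 − 3.8481·-4.5924 = +37.4314 (running +201.4636)
Area = |Σ|/2 = |201.4636|/2 = 100.7318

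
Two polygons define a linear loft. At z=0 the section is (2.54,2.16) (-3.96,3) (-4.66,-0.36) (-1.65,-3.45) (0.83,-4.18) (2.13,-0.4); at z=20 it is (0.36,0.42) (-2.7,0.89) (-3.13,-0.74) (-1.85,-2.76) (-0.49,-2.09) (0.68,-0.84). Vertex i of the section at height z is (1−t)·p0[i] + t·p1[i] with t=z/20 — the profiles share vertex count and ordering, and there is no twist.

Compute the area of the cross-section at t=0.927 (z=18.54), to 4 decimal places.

Cross-section at t=0.927: each vertex is (1-t)·p0[i] + t·p1[i].
  v1: (1-0.927)·(2.54,2.16) + 0.927·(0.36,0.42) = (0.5191,0.5470)
  v2: (1-0.927)·(-3.96,3) + 0.927·(-2.7,0.89) = (-2.7920,1.0440)
  v3: (1-0.927)·(-4.66,-0.36) + 0.927·(-3.13,-0.74) = (-3.2417,-0.7123)
  v4: (1-0.927)·(-1.65,-3.45) + 0.927·(-1.85,-2.76) = (-1.8354,-2.8104)
  v5: (1-0.927)·(0.83,-4.18) + 0.927·(-0.49,-2.09) = (-0.3936,-2.2426)
  v6: (1-0.927)·(2.13,-0.4) + 0.927·(0.68,-0.84) = (0.7858,-0.8079)
Shoelace sum Σ(x_i·y_{i+1} − x_{i+1}·y_i):
  i=1: 0.5191·1.0440 − -2.7920·0.5470 = +2.0693 (running +2.0693)
  i=2: -2.7920·-0.7123 − -3.2417·1.0440 = +5.3730 (running +7.4423)
  i=3: -3.2417·-2.8104 − -1.8354·-0.7123 = +7.8031 (running +15.2454)
  i=4: -1.8354·-2.2426 − -0.3936·-2.8104 = +3.0097 (running +18.2551)
  i=5: -0.3936·-0.8079 − 0.7858·-2.2426 = +2.0803 (running +20.3354)
  i=6: 0.7858·0.5470 − 0.5191·-0.8079 = +0.8493 (running +21.1847)
Area = |Σ|/2 = |21.1847|/2 = 10.5924

Area at t=0.927: 10.5924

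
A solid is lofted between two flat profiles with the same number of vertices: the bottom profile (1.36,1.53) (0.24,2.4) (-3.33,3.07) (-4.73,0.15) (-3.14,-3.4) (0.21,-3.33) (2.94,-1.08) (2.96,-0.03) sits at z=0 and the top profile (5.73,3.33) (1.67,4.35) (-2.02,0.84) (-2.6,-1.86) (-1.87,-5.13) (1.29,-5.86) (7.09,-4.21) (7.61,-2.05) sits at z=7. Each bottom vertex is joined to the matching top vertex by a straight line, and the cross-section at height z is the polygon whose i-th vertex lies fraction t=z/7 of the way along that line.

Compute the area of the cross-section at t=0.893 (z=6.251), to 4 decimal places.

Area at t=0.893: 70.9284

Cross-section at t=0.893: each vertex is (1-t)·p0[i] + t·p1[i].
  v1: (1-0.893)·(1.36,1.53) + 0.893·(5.73,3.33) = (5.2624,3.1374)
  v2: (1-0.893)·(0.24,2.4) + 0.893·(1.67,4.35) = (1.5170,4.1414)
  v3: (1-0.893)·(-3.33,3.07) + 0.893·(-2.02,0.84) = (-2.1602,1.0786)
  v4: (1-0.893)·(-4.73,0.15) + 0.893·(-2.6,-1.86) = (-2.8279,-1.6449)
  v5: (1-0.893)·(-3.14,-3.4) + 0.893·(-1.87,-5.13) = (-2.0059,-4.9449)
  v6: (1-0.893)·(0.21,-3.33) + 0.893·(1.29,-5.86) = (1.1744,-5.5893)
  v7: (1-0.893)·(2.94,-1.08) + 0.893·(7.09,-4.21) = (6.6460,-3.8751)
  v8: (1-0.893)·(2.96,-0.03) + 0.893·(7.61,-2.05) = (7.1125,-1.8339)
Shoelace sum Σ(x_i·y_{i+1} − x_{i+1}·y_i):
  i=1: 5.2624·4.1414 − 1.5170·3.1374 = +17.0341 (running +17.0341)
  i=2: 1.5170·1.0786 − -2.1602·4.1414 = +10.5823 (running +27.6163)
  i=3: -2.1602·-1.6449 − -2.8279·1.0786 = +6.6035 (running +34.2199)
  i=4: -2.8279·-4.9449 − -2.0059·-1.6449 = +10.6842 (running +44.9040)
  i=5: -2.0059·-5.5893 − 1.1744·-4.9449 = +17.0190 (running +61.9230)
  i=6: 1.1744·-3.8751 − 6.6460·-5.5893 = +32.5951 (running +94.5181)
  i=7: 6.6460·-1.8339 − 7.1125·-3.8751 = +15.3736 (running +109.8917)
  i=8: 7.1125·3.1374 − 5.2624·-1.8339 = +31.9651 (running +141.8569)
Area = |Σ|/2 = |141.8569|/2 = 70.9284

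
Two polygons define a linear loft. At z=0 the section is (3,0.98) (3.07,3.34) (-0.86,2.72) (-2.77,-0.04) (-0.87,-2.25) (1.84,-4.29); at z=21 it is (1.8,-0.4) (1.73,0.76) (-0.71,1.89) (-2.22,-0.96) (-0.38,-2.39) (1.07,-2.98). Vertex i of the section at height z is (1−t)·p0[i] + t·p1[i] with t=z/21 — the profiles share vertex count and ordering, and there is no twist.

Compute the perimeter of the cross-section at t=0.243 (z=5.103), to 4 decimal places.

Perimeter at t=0.243: 19.3984

Cross-section at t=0.243: each vertex is (1-t)·p0[i] + t·p1[i].
  v1: (1-0.243)·(3,0.98) + 0.243·(1.8,-0.4) = (2.7084,0.6447)
  v2: (1-0.243)·(3.07,3.34) + 0.243·(1.73,0.76) = (2.7444,2.7131)
  v3: (1-0.243)·(-0.86,2.72) + 0.243·(-0.71,1.89) = (-0.8236,2.5183)
  v4: (1-0.243)·(-2.77,-0.04) + 0.243·(-2.22,-0.96) = (-2.6364,-0.2636)
  v5: (1-0.243)·(-0.87,-2.25) + 0.243·(-0.38,-2.39) = (-0.7509,-2.2840)
  v6: (1-0.243)·(1.84,-4.29) + 0.243·(1.07,-2.98) = (1.6529,-3.9717)
Perimeter = Σ |v_{i+1} − v_i|:
  edge 1→2: √(0.0360² + 2.0684²) = 2.0687 (running 2.0687)
  edge 2→3: √(-3.5679² + -0.1947²) = 3.5732 (running 5.6420)
  edge 3→4: √(-1.8128² + -2.7819²) = 3.3204 (running 8.9624)
  edge 4→5: √(1.8854² + -2.0205²) = 2.7635 (running 11.7259)
  edge 5→6: √(2.4038² + -1.6877²) = 2.9371 (running 14.6630)
  edge 6→1: √(1.0555² + 4.6163²) = 4.7355 (running 19.3984)
Perimeter = 19.3984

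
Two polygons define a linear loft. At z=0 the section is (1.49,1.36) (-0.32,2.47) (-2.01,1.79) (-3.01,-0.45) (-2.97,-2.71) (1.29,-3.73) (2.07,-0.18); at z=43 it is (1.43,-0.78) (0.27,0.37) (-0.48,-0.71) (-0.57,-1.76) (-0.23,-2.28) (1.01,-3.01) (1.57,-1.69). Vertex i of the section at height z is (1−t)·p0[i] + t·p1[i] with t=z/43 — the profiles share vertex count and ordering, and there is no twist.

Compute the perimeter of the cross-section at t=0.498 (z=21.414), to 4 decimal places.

Perimeter at t=0.498: 13.2144

Cross-section at t=0.498: each vertex is (1-t)·p0[i] + t·p1[i].
  v1: (1-0.498)·(1.49,1.36) + 0.498·(1.43,-0.78) = (1.4601,0.2943)
  v2: (1-0.498)·(-0.32,2.47) + 0.498·(0.27,0.37) = (-0.0262,1.4242)
  v3: (1-0.498)·(-2.01,1.79) + 0.498·(-0.48,-0.71) = (-1.2481,0.5450)
  v4: (1-0.498)·(-3.01,-0.45) + 0.498·(-0.57,-1.76) = (-1.7949,-1.1024)
  v5: (1-0.498)·(-2.97,-2.71) + 0.498·(-0.23,-2.28) = (-1.6055,-2.4959)
  v6: (1-0.498)·(1.29,-3.73) + 0.498·(1.01,-3.01) = (1.1506,-3.3714)
  v7: (1-0.498)·(2.07,-0.18) + 0.498·(1.57,-1.69) = (1.8210,-0.9320)
Perimeter = Σ |v_{i+1} − v_i|:
  edge 1→2: √(-1.4863² + 1.1299²) = 1.8670 (running 1.8670)
  edge 2→3: √(-1.2219² + -0.8792²) = 1.5053 (running 3.3723)
  edge 3→4: √(-0.5468² + -1.6474²) = 1.7358 (running 5.1081)
  edge 4→5: √(0.1894² + -1.3935²) = 1.4063 (running 6.5144)
  edge 5→6: √(2.7560² + -0.8756²) = 2.8918 (running 9.4062)
  edge 6→7: √(0.6704² + 2.4395²) = 2.5299 (running 11.9361)
  edge 7→1: √(-0.3609² + 1.2263²) = 1.2783 (running 13.2144)
Perimeter = 13.2144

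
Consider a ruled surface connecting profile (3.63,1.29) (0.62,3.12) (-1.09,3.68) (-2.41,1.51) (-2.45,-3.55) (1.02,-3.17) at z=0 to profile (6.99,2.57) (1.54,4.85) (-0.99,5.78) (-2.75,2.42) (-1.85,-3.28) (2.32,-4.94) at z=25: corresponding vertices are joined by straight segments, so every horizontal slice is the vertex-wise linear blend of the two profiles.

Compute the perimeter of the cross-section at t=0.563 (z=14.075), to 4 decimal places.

Cross-section at t=0.563: each vertex is (1-t)·p0[i] + t·p1[i].
  v1: (1-0.563)·(3.63,1.29) + 0.563·(6.99,2.57) = (5.5217,2.0106)
  v2: (1-0.563)·(0.62,3.12) + 0.563·(1.54,4.85) = (1.1380,4.0940)
  v3: (1-0.563)·(-1.09,3.68) + 0.563·(-0.99,5.78) = (-1.0337,4.8623)
  v4: (1-0.563)·(-2.41,1.51) + 0.563·(-2.75,2.42) = (-2.6014,2.0223)
  v5: (1-0.563)·(-2.45,-3.55) + 0.563·(-1.85,-3.28) = (-2.1122,-3.3980)
  v6: (1-0.563)·(1.02,-3.17) + 0.563·(2.32,-4.94) = (1.7519,-4.1665)
Perimeter = Σ |v_{i+1} − v_i|:
  edge 1→2: √(-4.3837² + 2.0834²) = 4.8536 (running 4.8536)
  edge 2→3: √(-2.1717² + 0.7683²) = 2.3036 (running 7.1572)
  edge 3→4: √(-1.5677² + -2.8400²) = 3.2439 (running 10.4011)
  edge 4→5: √(0.4892² + -5.4203²) = 5.4424 (running 15.8435)
  edge 5→6: √(3.8641² + -0.7685²) = 3.9398 (running 19.7832)
  edge 6→1: √(3.7698² + 6.1771²) = 7.2366 (running 27.0198)
Perimeter = 27.0198

Perimeter at t=0.563: 27.0198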